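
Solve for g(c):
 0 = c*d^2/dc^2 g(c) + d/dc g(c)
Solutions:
 g(c) = C1 + C2*log(c)


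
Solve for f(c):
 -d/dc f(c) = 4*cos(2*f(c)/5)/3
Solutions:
 4*c/3 - 5*log(sin(2*f(c)/5) - 1)/4 + 5*log(sin(2*f(c)/5) + 1)/4 = C1


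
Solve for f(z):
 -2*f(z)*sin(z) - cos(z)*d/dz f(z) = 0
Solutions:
 f(z) = C1*cos(z)^2


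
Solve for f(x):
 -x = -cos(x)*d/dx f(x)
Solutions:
 f(x) = C1 + Integral(x/cos(x), x)


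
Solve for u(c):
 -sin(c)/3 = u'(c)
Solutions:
 u(c) = C1 + cos(c)/3


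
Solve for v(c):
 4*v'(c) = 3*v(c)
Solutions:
 v(c) = C1*exp(3*c/4)


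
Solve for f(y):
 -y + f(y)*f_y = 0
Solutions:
 f(y) = -sqrt(C1 + y^2)
 f(y) = sqrt(C1 + y^2)


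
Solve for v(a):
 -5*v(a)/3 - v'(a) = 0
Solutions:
 v(a) = C1*exp(-5*a/3)


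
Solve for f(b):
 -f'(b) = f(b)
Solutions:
 f(b) = C1*exp(-b)


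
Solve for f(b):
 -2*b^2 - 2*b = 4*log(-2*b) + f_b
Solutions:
 f(b) = C1 - 2*b^3/3 - b^2 - 4*b*log(-b) + 4*b*(1 - log(2))


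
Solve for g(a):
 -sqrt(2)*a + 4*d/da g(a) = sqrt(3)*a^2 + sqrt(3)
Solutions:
 g(a) = C1 + sqrt(3)*a^3/12 + sqrt(2)*a^2/8 + sqrt(3)*a/4


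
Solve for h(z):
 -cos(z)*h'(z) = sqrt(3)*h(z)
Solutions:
 h(z) = C1*(sin(z) - 1)^(sqrt(3)/2)/(sin(z) + 1)^(sqrt(3)/2)


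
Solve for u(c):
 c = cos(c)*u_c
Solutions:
 u(c) = C1 + Integral(c/cos(c), c)


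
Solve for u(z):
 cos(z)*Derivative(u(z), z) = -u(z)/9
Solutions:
 u(z) = C1*(sin(z) - 1)^(1/18)/(sin(z) + 1)^(1/18)


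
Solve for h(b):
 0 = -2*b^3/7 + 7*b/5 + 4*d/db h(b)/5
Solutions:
 h(b) = C1 + 5*b^4/56 - 7*b^2/8


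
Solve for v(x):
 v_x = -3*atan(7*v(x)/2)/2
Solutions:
 Integral(1/atan(7*_y/2), (_y, v(x))) = C1 - 3*x/2


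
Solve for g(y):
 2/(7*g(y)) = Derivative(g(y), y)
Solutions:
 g(y) = -sqrt(C1 + 28*y)/7
 g(y) = sqrt(C1 + 28*y)/7


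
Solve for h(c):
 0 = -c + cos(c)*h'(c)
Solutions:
 h(c) = C1 + Integral(c/cos(c), c)


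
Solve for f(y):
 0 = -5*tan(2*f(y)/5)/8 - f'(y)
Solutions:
 f(y) = -5*asin(C1*exp(-y/4))/2 + 5*pi/2
 f(y) = 5*asin(C1*exp(-y/4))/2


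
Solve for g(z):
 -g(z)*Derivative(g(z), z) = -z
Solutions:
 g(z) = -sqrt(C1 + z^2)
 g(z) = sqrt(C1 + z^2)


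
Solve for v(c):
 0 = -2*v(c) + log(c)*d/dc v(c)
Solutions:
 v(c) = C1*exp(2*li(c))


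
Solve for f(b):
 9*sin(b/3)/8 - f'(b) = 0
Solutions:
 f(b) = C1 - 27*cos(b/3)/8


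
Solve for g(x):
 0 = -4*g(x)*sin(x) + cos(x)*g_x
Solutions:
 g(x) = C1/cos(x)^4


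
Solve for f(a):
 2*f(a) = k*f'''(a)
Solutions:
 f(a) = C1*exp(2^(1/3)*a*(1/k)^(1/3)) + C2*exp(2^(1/3)*a*(-1 + sqrt(3)*I)*(1/k)^(1/3)/2) + C3*exp(-2^(1/3)*a*(1 + sqrt(3)*I)*(1/k)^(1/3)/2)


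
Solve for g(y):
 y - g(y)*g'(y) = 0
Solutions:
 g(y) = -sqrt(C1 + y^2)
 g(y) = sqrt(C1 + y^2)


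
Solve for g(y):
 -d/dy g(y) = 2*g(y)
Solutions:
 g(y) = C1*exp(-2*y)


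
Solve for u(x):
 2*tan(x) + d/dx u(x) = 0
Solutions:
 u(x) = C1 + 2*log(cos(x))


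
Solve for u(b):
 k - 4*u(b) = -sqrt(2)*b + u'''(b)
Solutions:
 u(b) = C3*exp(-2^(2/3)*b) + sqrt(2)*b/4 + k/4 + (C1*sin(2^(2/3)*sqrt(3)*b/2) + C2*cos(2^(2/3)*sqrt(3)*b/2))*exp(2^(2/3)*b/2)


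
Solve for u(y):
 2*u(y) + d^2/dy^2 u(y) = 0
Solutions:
 u(y) = C1*sin(sqrt(2)*y) + C2*cos(sqrt(2)*y)


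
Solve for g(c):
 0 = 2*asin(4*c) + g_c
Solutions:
 g(c) = C1 - 2*c*asin(4*c) - sqrt(1 - 16*c^2)/2


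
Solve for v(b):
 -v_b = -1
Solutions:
 v(b) = C1 + b


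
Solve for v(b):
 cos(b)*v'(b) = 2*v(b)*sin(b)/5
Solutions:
 v(b) = C1/cos(b)^(2/5)


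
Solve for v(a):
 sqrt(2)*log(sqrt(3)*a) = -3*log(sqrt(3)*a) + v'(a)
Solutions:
 v(a) = C1 + sqrt(2)*a*log(a) + 3*a*log(a) - 3*a - sqrt(2)*a + a*log(3^(sqrt(2)/2 + 3/2))


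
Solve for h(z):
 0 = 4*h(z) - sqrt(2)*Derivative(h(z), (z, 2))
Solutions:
 h(z) = C1*exp(-2^(3/4)*z) + C2*exp(2^(3/4)*z)


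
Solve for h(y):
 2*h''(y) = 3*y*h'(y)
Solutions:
 h(y) = C1 + C2*erfi(sqrt(3)*y/2)


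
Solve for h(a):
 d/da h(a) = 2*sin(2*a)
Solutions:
 h(a) = C1 - cos(2*a)


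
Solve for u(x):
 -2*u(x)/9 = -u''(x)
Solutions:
 u(x) = C1*exp(-sqrt(2)*x/3) + C2*exp(sqrt(2)*x/3)


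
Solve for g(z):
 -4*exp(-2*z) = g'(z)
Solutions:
 g(z) = C1 + 2*exp(-2*z)


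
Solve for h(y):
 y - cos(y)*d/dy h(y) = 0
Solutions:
 h(y) = C1 + Integral(y/cos(y), y)


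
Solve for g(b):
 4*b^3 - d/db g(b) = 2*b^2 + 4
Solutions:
 g(b) = C1 + b^4 - 2*b^3/3 - 4*b


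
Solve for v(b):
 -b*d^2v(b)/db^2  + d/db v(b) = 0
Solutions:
 v(b) = C1 + C2*b^2


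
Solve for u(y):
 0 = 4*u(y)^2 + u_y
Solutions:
 u(y) = 1/(C1 + 4*y)


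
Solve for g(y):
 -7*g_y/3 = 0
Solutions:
 g(y) = C1


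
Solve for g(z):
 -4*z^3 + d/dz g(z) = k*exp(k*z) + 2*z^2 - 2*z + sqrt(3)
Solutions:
 g(z) = C1 + z^4 + 2*z^3/3 - z^2 + sqrt(3)*z + exp(k*z)


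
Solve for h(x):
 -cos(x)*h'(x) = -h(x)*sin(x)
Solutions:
 h(x) = C1/cos(x)


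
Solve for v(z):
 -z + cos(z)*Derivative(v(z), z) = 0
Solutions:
 v(z) = C1 + Integral(z/cos(z), z)


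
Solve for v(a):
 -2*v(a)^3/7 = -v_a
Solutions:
 v(a) = -sqrt(14)*sqrt(-1/(C1 + 2*a))/2
 v(a) = sqrt(14)*sqrt(-1/(C1 + 2*a))/2


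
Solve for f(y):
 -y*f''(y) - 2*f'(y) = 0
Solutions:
 f(y) = C1 + C2/y


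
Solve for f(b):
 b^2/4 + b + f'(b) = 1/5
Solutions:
 f(b) = C1 - b^3/12 - b^2/2 + b/5


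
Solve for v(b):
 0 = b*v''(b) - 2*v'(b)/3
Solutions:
 v(b) = C1 + C2*b^(5/3)


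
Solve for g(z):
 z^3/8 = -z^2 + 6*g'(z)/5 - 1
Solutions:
 g(z) = C1 + 5*z^4/192 + 5*z^3/18 + 5*z/6


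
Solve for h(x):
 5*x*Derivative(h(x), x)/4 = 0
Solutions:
 h(x) = C1


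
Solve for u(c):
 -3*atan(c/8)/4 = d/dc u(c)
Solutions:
 u(c) = C1 - 3*c*atan(c/8)/4 + 3*log(c^2 + 64)


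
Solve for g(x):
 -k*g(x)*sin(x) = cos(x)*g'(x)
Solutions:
 g(x) = C1*exp(k*log(cos(x)))


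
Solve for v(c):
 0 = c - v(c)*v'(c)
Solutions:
 v(c) = -sqrt(C1 + c^2)
 v(c) = sqrt(C1 + c^2)


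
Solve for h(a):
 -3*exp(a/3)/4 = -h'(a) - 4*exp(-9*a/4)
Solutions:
 h(a) = C1 + 9*exp(a/3)/4 + 16*exp(-9*a/4)/9


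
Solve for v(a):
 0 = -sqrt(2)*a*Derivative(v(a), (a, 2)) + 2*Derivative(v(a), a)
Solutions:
 v(a) = C1 + C2*a^(1 + sqrt(2))


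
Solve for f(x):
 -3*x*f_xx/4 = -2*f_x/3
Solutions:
 f(x) = C1 + C2*x^(17/9)


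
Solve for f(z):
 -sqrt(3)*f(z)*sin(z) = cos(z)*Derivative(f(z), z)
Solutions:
 f(z) = C1*cos(z)^(sqrt(3))


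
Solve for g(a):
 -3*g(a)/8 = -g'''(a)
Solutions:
 g(a) = C3*exp(3^(1/3)*a/2) + (C1*sin(3^(5/6)*a/4) + C2*cos(3^(5/6)*a/4))*exp(-3^(1/3)*a/4)


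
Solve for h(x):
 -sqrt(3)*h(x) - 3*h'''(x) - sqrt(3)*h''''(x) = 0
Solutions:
 h(x) = C1*exp(x*(-sqrt(3) + 2*13^(1/4)*cos(atan(3*sqrt(3)/5)/2))/4)*sin(x*(1 + 2*13^(1/4)*sin(atan(3*sqrt(3)/5)/2))/4) + C2*exp(x*(-sqrt(3) + 2*13^(1/4)*cos(atan(3*sqrt(3)/5)/2))/4)*cos(x*(1 + 2*13^(1/4)*sin(atan(3*sqrt(3)/5)/2))/4) + C3*exp(-x*(sqrt(3) + 2*13^(1/4)*cos(atan(3*sqrt(3)/5)/2))/4)*sin(x*(-2*13^(1/4)*sin(atan(3*sqrt(3)/5)/2) + 1)/4) + C4*exp(-x*(sqrt(3) + 2*13^(1/4)*cos(atan(3*sqrt(3)/5)/2))/4)*cos(x*(-2*13^(1/4)*sin(atan(3*sqrt(3)/5)/2) + 1)/4)


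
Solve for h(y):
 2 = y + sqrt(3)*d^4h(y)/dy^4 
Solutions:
 h(y) = C1 + C2*y + C3*y^2 + C4*y^3 - sqrt(3)*y^5/360 + sqrt(3)*y^4/36


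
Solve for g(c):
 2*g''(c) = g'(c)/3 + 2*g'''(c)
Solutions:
 g(c) = C1 + C2*exp(c*(3 - sqrt(3))/6) + C3*exp(c*(sqrt(3) + 3)/6)


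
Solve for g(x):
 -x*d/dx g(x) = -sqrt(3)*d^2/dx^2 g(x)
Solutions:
 g(x) = C1 + C2*erfi(sqrt(2)*3^(3/4)*x/6)


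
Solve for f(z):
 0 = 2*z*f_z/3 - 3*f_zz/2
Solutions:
 f(z) = C1 + C2*erfi(sqrt(2)*z/3)


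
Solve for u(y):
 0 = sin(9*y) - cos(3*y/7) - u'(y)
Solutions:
 u(y) = C1 - 7*sin(3*y/7)/3 - cos(9*y)/9


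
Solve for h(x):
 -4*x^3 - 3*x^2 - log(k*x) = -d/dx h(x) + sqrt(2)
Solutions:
 h(x) = C1 + x^4 + x^3 + x*log(k*x) + x*(-1 + sqrt(2))


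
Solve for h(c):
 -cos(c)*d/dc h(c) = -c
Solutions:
 h(c) = C1 + Integral(c/cos(c), c)


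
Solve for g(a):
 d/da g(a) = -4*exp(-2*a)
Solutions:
 g(a) = C1 + 2*exp(-2*a)


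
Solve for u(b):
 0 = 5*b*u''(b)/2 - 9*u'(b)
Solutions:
 u(b) = C1 + C2*b^(23/5)


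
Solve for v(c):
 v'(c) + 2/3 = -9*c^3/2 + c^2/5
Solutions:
 v(c) = C1 - 9*c^4/8 + c^3/15 - 2*c/3


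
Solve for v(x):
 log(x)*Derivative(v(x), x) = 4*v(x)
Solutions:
 v(x) = C1*exp(4*li(x))


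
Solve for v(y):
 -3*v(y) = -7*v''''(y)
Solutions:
 v(y) = C1*exp(-3^(1/4)*7^(3/4)*y/7) + C2*exp(3^(1/4)*7^(3/4)*y/7) + C3*sin(3^(1/4)*7^(3/4)*y/7) + C4*cos(3^(1/4)*7^(3/4)*y/7)


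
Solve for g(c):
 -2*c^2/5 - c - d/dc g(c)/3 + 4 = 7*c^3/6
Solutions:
 g(c) = C1 - 7*c^4/8 - 2*c^3/5 - 3*c^2/2 + 12*c


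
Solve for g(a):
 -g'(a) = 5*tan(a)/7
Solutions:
 g(a) = C1 + 5*log(cos(a))/7


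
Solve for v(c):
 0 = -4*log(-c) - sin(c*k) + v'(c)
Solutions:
 v(c) = C1 + 4*c*log(-c) - 4*c + Piecewise((-cos(c*k)/k, Ne(k, 0)), (0, True))


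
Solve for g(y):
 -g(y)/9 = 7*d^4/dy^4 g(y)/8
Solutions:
 g(y) = (C1*sin(2^(1/4)*sqrt(3)*7^(3/4)*y/21) + C2*cos(2^(1/4)*sqrt(3)*7^(3/4)*y/21))*exp(-2^(1/4)*sqrt(3)*7^(3/4)*y/21) + (C3*sin(2^(1/4)*sqrt(3)*7^(3/4)*y/21) + C4*cos(2^(1/4)*sqrt(3)*7^(3/4)*y/21))*exp(2^(1/4)*sqrt(3)*7^(3/4)*y/21)


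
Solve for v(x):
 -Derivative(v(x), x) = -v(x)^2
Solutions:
 v(x) = -1/(C1 + x)


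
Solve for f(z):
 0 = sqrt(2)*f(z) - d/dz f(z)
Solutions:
 f(z) = C1*exp(sqrt(2)*z)


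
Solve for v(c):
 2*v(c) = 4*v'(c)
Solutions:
 v(c) = C1*exp(c/2)


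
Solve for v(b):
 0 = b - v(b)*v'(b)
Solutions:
 v(b) = -sqrt(C1 + b^2)
 v(b) = sqrt(C1 + b^2)


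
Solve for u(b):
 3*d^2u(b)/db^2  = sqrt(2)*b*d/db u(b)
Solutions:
 u(b) = C1 + C2*erfi(2^(3/4)*sqrt(3)*b/6)


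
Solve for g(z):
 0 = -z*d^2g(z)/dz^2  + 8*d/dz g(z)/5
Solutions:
 g(z) = C1 + C2*z^(13/5)


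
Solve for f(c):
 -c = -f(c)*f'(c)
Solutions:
 f(c) = -sqrt(C1 + c^2)
 f(c) = sqrt(C1 + c^2)


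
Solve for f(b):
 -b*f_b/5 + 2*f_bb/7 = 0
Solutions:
 f(b) = C1 + C2*erfi(sqrt(35)*b/10)


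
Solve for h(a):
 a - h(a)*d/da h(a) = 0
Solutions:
 h(a) = -sqrt(C1 + a^2)
 h(a) = sqrt(C1 + a^2)


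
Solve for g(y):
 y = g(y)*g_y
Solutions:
 g(y) = -sqrt(C1 + y^2)
 g(y) = sqrt(C1 + y^2)


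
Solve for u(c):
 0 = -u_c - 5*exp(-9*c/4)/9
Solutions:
 u(c) = C1 + 20*exp(-9*c/4)/81


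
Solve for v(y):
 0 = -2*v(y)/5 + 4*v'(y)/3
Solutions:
 v(y) = C1*exp(3*y/10)


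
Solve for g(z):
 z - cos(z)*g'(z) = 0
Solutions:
 g(z) = C1 + Integral(z/cos(z), z)


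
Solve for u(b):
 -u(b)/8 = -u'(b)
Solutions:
 u(b) = C1*exp(b/8)


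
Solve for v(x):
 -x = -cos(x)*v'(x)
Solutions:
 v(x) = C1 + Integral(x/cos(x), x)


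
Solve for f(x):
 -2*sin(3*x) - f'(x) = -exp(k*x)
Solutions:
 f(x) = C1 + 2*cos(3*x)/3 + exp(k*x)/k


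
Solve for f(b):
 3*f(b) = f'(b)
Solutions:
 f(b) = C1*exp(3*b)


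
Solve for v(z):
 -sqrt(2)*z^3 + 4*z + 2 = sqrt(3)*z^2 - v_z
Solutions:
 v(z) = C1 + sqrt(2)*z^4/4 + sqrt(3)*z^3/3 - 2*z^2 - 2*z


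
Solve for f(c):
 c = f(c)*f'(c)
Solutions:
 f(c) = -sqrt(C1 + c^2)
 f(c) = sqrt(C1 + c^2)


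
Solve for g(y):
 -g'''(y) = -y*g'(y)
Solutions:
 g(y) = C1 + Integral(C2*airyai(y) + C3*airybi(y), y)


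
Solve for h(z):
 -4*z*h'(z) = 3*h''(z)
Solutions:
 h(z) = C1 + C2*erf(sqrt(6)*z/3)


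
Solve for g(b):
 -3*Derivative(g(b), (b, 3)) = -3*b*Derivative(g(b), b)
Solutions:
 g(b) = C1 + Integral(C2*airyai(b) + C3*airybi(b), b)


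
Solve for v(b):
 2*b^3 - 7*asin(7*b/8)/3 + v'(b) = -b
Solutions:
 v(b) = C1 - b^4/2 - b^2/2 + 7*b*asin(7*b/8)/3 + sqrt(64 - 49*b^2)/3


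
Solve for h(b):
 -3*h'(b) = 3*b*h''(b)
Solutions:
 h(b) = C1 + C2*log(b)


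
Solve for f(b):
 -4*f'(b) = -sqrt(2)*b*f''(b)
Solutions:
 f(b) = C1 + C2*b^(1 + 2*sqrt(2))


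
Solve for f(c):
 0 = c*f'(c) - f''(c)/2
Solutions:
 f(c) = C1 + C2*erfi(c)


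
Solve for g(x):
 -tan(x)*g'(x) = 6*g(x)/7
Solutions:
 g(x) = C1/sin(x)^(6/7)


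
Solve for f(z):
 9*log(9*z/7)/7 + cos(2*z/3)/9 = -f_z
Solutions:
 f(z) = C1 - 9*z*log(z)/7 - 18*z*log(3)/7 + 9*z/7 + 9*z*log(7)/7 - sin(2*z/3)/6


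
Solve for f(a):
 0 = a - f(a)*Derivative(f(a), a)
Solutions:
 f(a) = -sqrt(C1 + a^2)
 f(a) = sqrt(C1 + a^2)


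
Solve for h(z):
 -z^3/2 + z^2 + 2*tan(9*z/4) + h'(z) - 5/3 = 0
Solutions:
 h(z) = C1 + z^4/8 - z^3/3 + 5*z/3 + 8*log(cos(9*z/4))/9


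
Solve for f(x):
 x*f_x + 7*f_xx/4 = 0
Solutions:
 f(x) = C1 + C2*erf(sqrt(14)*x/7)


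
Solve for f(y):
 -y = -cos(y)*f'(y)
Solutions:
 f(y) = C1 + Integral(y/cos(y), y)


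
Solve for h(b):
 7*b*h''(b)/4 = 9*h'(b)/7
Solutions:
 h(b) = C1 + C2*b^(85/49)


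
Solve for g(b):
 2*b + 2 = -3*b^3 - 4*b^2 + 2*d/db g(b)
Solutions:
 g(b) = C1 + 3*b^4/8 + 2*b^3/3 + b^2/2 + b


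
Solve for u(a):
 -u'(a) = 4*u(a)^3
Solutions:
 u(a) = -sqrt(2)*sqrt(-1/(C1 - 4*a))/2
 u(a) = sqrt(2)*sqrt(-1/(C1 - 4*a))/2


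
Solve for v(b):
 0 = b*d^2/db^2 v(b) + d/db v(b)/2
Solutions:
 v(b) = C1 + C2*sqrt(b)


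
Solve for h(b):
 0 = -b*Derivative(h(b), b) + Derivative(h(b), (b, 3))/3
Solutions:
 h(b) = C1 + Integral(C2*airyai(3^(1/3)*b) + C3*airybi(3^(1/3)*b), b)


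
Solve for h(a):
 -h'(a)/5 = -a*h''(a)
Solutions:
 h(a) = C1 + C2*a^(6/5)


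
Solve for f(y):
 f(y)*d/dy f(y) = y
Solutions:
 f(y) = -sqrt(C1 + y^2)
 f(y) = sqrt(C1 + y^2)


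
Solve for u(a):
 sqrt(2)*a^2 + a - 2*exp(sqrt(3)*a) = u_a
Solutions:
 u(a) = C1 + sqrt(2)*a^3/3 + a^2/2 - 2*sqrt(3)*exp(sqrt(3)*a)/3


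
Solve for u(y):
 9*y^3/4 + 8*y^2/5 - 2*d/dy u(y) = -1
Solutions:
 u(y) = C1 + 9*y^4/32 + 4*y^3/15 + y/2


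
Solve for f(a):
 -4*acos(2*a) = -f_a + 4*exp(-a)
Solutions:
 f(a) = C1 + 4*a*acos(2*a) - 2*sqrt(1 - 4*a^2) - 4*exp(-a)


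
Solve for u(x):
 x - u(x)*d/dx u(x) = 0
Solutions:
 u(x) = -sqrt(C1 + x^2)
 u(x) = sqrt(C1 + x^2)


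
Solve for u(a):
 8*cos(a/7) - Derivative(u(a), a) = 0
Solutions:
 u(a) = C1 + 56*sin(a/7)


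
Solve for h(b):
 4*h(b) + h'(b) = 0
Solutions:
 h(b) = C1*exp(-4*b)


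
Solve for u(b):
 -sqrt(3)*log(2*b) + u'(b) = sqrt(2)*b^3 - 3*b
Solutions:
 u(b) = C1 + sqrt(2)*b^4/4 - 3*b^2/2 + sqrt(3)*b*log(b) - sqrt(3)*b + sqrt(3)*b*log(2)


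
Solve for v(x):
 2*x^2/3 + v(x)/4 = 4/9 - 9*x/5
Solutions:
 v(x) = -8*x^2/3 - 36*x/5 + 16/9


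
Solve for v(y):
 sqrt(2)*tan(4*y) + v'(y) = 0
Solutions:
 v(y) = C1 + sqrt(2)*log(cos(4*y))/4


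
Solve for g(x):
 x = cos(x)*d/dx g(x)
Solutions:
 g(x) = C1 + Integral(x/cos(x), x)


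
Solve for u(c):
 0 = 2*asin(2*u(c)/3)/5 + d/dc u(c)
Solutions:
 Integral(1/asin(2*_y/3), (_y, u(c))) = C1 - 2*c/5


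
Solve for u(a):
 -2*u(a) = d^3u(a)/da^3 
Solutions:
 u(a) = C3*exp(-2^(1/3)*a) + (C1*sin(2^(1/3)*sqrt(3)*a/2) + C2*cos(2^(1/3)*sqrt(3)*a/2))*exp(2^(1/3)*a/2)


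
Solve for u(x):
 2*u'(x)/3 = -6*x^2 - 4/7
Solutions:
 u(x) = C1 - 3*x^3 - 6*x/7


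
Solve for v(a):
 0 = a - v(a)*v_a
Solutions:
 v(a) = -sqrt(C1 + a^2)
 v(a) = sqrt(C1 + a^2)


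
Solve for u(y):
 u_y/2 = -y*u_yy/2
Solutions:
 u(y) = C1 + C2*log(y)


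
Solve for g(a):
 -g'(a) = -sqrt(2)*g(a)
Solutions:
 g(a) = C1*exp(sqrt(2)*a)


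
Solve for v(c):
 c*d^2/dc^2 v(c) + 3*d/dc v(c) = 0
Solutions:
 v(c) = C1 + C2/c^2


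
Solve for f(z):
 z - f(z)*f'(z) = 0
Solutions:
 f(z) = -sqrt(C1 + z^2)
 f(z) = sqrt(C1 + z^2)


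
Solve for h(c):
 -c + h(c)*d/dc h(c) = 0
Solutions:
 h(c) = -sqrt(C1 + c^2)
 h(c) = sqrt(C1 + c^2)


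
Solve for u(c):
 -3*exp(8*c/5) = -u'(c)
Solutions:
 u(c) = C1 + 15*exp(8*c/5)/8


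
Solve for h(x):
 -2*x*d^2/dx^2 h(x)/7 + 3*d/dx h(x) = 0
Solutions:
 h(x) = C1 + C2*x^(23/2)


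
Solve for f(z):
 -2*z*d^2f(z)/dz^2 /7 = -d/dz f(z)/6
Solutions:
 f(z) = C1 + C2*z^(19/12)


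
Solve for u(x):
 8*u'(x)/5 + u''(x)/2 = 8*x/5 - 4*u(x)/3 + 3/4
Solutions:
 u(x) = 6*x/5 + (C1*sin(2*sqrt(6)*x/15) + C2*cos(2*sqrt(6)*x/15))*exp(-8*x/5) - 351/400


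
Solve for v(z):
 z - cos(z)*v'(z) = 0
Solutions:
 v(z) = C1 + Integral(z/cos(z), z)


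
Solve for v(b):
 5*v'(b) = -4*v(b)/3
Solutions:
 v(b) = C1*exp(-4*b/15)


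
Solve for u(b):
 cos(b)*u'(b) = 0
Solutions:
 u(b) = C1


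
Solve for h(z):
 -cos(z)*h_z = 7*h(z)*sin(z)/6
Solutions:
 h(z) = C1*cos(z)^(7/6)


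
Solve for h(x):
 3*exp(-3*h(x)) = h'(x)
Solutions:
 h(x) = log(C1 + 9*x)/3
 h(x) = log((-3^(1/3) - 3^(5/6)*I)*(C1 + 3*x)^(1/3)/2)
 h(x) = log((-3^(1/3) + 3^(5/6)*I)*(C1 + 3*x)^(1/3)/2)


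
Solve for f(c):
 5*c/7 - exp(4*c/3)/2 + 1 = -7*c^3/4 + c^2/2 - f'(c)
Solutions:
 f(c) = C1 - 7*c^4/16 + c^3/6 - 5*c^2/14 - c + 3*exp(4*c/3)/8


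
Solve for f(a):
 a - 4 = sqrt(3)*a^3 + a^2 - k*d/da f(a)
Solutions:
 f(a) = C1 + sqrt(3)*a^4/(4*k) + a^3/(3*k) - a^2/(2*k) + 4*a/k


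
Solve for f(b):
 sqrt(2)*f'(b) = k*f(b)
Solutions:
 f(b) = C1*exp(sqrt(2)*b*k/2)


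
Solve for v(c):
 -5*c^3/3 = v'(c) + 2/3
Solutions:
 v(c) = C1 - 5*c^4/12 - 2*c/3


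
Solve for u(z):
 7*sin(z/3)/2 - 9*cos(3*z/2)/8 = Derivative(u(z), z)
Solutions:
 u(z) = C1 - 3*sin(3*z/2)/4 - 21*cos(z/3)/2


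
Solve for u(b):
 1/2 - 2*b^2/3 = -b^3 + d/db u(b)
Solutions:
 u(b) = C1 + b^4/4 - 2*b^3/9 + b/2


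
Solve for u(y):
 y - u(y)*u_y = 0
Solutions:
 u(y) = -sqrt(C1 + y^2)
 u(y) = sqrt(C1 + y^2)


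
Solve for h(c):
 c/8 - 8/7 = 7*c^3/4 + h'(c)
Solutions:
 h(c) = C1 - 7*c^4/16 + c^2/16 - 8*c/7


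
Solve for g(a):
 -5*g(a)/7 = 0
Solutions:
 g(a) = 0


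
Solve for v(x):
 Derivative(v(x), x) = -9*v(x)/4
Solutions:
 v(x) = C1*exp(-9*x/4)


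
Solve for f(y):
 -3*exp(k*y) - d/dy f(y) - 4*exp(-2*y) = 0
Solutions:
 f(y) = C1 + 2*exp(-2*y) - 3*exp(k*y)/k


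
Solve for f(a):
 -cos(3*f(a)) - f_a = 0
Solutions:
 f(a) = -asin((C1 + exp(6*a))/(C1 - exp(6*a)))/3 + pi/3
 f(a) = asin((C1 + exp(6*a))/(C1 - exp(6*a)))/3


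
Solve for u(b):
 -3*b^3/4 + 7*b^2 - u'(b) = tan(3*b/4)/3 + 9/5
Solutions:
 u(b) = C1 - 3*b^4/16 + 7*b^3/3 - 9*b/5 + 4*log(cos(3*b/4))/9


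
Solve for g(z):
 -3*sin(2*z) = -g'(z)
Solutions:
 g(z) = C1 - 3*cos(2*z)/2


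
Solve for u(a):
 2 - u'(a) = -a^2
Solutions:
 u(a) = C1 + a^3/3 + 2*a


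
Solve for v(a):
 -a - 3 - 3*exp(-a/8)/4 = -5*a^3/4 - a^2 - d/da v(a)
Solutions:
 v(a) = C1 - 5*a^4/16 - a^3/3 + a^2/2 + 3*a - 6*exp(-a/8)


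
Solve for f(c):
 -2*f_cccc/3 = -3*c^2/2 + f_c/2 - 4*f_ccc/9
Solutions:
 f(c) = C1 + C2*exp(c*(16/(27*sqrt(6177) + 2123)^(1/3) + 8 + (27*sqrt(6177) + 2123)^(1/3))/36)*sin(sqrt(3)*c*(-(27*sqrt(6177) + 2123)^(1/3) + 16/(27*sqrt(6177) + 2123)^(1/3))/36) + C3*exp(c*(16/(27*sqrt(6177) + 2123)^(1/3) + 8 + (27*sqrt(6177) + 2123)^(1/3))/36)*cos(sqrt(3)*c*(-(27*sqrt(6177) + 2123)^(1/3) + 16/(27*sqrt(6177) + 2123)^(1/3))/36) + C4*exp(c*(-(27*sqrt(6177) + 2123)^(1/3) - 16/(27*sqrt(6177) + 2123)^(1/3) + 4)/18) + c^3 + 16*c/3


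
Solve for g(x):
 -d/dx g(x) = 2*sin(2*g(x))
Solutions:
 g(x) = pi - acos((-C1 - exp(8*x))/(C1 - exp(8*x)))/2
 g(x) = acos((-C1 - exp(8*x))/(C1 - exp(8*x)))/2


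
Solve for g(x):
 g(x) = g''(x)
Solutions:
 g(x) = C1*exp(-x) + C2*exp(x)


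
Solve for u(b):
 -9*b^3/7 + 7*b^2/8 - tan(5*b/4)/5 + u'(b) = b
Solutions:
 u(b) = C1 + 9*b^4/28 - 7*b^3/24 + b^2/2 - 4*log(cos(5*b/4))/25


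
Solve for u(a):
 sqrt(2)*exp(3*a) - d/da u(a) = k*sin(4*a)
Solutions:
 u(a) = C1 + k*cos(4*a)/4 + sqrt(2)*exp(3*a)/3


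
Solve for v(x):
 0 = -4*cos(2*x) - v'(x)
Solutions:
 v(x) = C1 - 2*sin(2*x)


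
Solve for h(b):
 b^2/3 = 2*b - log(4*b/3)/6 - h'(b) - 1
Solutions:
 h(b) = C1 - b^3/9 + b^2 - b*log(b)/6 - 5*b/6 - b*log(2)/3 + b*log(3)/6


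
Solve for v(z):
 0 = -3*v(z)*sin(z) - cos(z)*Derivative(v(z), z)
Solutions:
 v(z) = C1*cos(z)^3


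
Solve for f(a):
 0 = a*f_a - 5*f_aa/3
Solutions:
 f(a) = C1 + C2*erfi(sqrt(30)*a/10)


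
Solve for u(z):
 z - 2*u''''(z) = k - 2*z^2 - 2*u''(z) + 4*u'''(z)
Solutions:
 u(z) = C1 + C2*z + C3*exp(z*(-1 + sqrt(2))) + C4*exp(-z*(1 + sqrt(2))) - z^4/12 - 3*z^3/4 + z^2*(k - 22)/4


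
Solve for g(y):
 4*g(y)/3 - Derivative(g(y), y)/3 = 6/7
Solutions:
 g(y) = C1*exp(4*y) + 9/14


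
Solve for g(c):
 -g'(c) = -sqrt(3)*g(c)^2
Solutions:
 g(c) = -1/(C1 + sqrt(3)*c)


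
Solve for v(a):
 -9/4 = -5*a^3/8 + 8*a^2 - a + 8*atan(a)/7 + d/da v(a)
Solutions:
 v(a) = C1 + 5*a^4/32 - 8*a^3/3 + a^2/2 - 8*a*atan(a)/7 - 9*a/4 + 4*log(a^2 + 1)/7


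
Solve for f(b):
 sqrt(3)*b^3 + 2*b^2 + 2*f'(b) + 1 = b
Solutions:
 f(b) = C1 - sqrt(3)*b^4/8 - b^3/3 + b^2/4 - b/2


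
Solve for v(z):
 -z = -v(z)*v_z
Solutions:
 v(z) = -sqrt(C1 + z^2)
 v(z) = sqrt(C1 + z^2)


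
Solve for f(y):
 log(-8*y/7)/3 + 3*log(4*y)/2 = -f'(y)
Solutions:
 f(y) = C1 - 11*y*log(y)/6 + y*(-4*log(2) + log(7)/3 + 11/6 - I*pi/3)


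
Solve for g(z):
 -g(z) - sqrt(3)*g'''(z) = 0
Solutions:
 g(z) = C3*exp(-3^(5/6)*z/3) + (C1*sin(3^(1/3)*z/2) + C2*cos(3^(1/3)*z/2))*exp(3^(5/6)*z/6)


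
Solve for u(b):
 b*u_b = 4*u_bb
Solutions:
 u(b) = C1 + C2*erfi(sqrt(2)*b/4)


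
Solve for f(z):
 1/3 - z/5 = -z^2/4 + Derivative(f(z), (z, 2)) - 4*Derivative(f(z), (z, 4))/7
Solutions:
 f(z) = C1 + C2*z + C3*exp(-sqrt(7)*z/2) + C4*exp(sqrt(7)*z/2) + z^4/48 - z^3/30 + 13*z^2/42


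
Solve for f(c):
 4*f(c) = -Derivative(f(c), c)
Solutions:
 f(c) = C1*exp(-4*c)


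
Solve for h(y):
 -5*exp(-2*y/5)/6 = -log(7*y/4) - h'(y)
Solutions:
 h(y) = C1 - y*log(y) + y*(-log(7) + 1 + 2*log(2)) - 25*exp(-2*y/5)/12


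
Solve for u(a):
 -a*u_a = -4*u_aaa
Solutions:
 u(a) = C1 + Integral(C2*airyai(2^(1/3)*a/2) + C3*airybi(2^(1/3)*a/2), a)


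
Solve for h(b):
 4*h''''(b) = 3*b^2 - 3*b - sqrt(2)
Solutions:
 h(b) = C1 + C2*b + C3*b^2 + C4*b^3 + b^6/480 - b^5/160 - sqrt(2)*b^4/96


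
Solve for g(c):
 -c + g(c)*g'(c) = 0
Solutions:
 g(c) = -sqrt(C1 + c^2)
 g(c) = sqrt(C1 + c^2)


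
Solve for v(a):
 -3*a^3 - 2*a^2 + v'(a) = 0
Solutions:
 v(a) = C1 + 3*a^4/4 + 2*a^3/3


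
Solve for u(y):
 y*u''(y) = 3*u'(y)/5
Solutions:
 u(y) = C1 + C2*y^(8/5)


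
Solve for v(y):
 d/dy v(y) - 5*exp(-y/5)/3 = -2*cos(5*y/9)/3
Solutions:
 v(y) = C1 - 6*sin(5*y/9)/5 - 25*exp(-y/5)/3


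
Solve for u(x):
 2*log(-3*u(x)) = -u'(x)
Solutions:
 Integral(1/(log(-_y) + log(3)), (_y, u(x)))/2 = C1 - x


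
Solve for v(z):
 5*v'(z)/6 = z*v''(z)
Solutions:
 v(z) = C1 + C2*z^(11/6)


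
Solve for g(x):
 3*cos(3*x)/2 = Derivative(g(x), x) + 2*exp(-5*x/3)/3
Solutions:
 g(x) = C1 + sin(3*x)/2 + 2*exp(-5*x/3)/5


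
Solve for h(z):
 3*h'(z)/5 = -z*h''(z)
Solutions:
 h(z) = C1 + C2*z^(2/5)


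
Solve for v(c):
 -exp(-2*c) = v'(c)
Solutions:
 v(c) = C1 + exp(-2*c)/2


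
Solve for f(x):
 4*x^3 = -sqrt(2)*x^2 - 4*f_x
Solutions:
 f(x) = C1 - x^4/4 - sqrt(2)*x^3/12


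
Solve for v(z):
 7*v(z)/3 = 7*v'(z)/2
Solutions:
 v(z) = C1*exp(2*z/3)


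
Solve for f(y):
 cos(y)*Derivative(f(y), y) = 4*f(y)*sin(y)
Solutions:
 f(y) = C1/cos(y)^4


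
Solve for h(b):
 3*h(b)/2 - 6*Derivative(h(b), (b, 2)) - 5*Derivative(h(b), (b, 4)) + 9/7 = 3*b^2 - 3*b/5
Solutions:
 h(b) = C1*exp(-sqrt(10)*b*sqrt(-6 + sqrt(66))/10) + C2*exp(sqrt(10)*b*sqrt(-6 + sqrt(66))/10) + C3*sin(sqrt(10)*b*sqrt(6 + sqrt(66))/10) + C4*cos(sqrt(10)*b*sqrt(6 + sqrt(66))/10) + 2*b^2 - 2*b/5 + 106/7


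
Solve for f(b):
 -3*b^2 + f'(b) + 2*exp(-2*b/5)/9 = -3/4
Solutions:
 f(b) = C1 + b^3 - 3*b/4 + 5*exp(-2*b/5)/9


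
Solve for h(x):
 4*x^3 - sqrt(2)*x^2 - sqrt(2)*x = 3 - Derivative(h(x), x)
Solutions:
 h(x) = C1 - x^4 + sqrt(2)*x^3/3 + sqrt(2)*x^2/2 + 3*x


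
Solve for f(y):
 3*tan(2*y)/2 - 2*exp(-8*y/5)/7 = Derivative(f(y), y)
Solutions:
 f(y) = C1 + 3*log(tan(2*y)^2 + 1)/8 + 5*exp(-8*y/5)/28


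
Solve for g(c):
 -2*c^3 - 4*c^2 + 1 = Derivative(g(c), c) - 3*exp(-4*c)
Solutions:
 g(c) = C1 - c^4/2 - 4*c^3/3 + c - 3*exp(-4*c)/4


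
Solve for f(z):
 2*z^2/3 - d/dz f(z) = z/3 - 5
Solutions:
 f(z) = C1 + 2*z^3/9 - z^2/6 + 5*z


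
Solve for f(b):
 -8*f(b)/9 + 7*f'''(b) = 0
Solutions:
 f(b) = C3*exp(2*147^(1/3)*b/21) + (C1*sin(3^(5/6)*7^(2/3)*b/21) + C2*cos(3^(5/6)*7^(2/3)*b/21))*exp(-147^(1/3)*b/21)


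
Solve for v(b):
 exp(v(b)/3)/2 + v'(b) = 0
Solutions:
 v(b) = 3*log(1/(C1 + b)) + 3*log(6)


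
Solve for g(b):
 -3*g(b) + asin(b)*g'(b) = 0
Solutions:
 g(b) = C1*exp(3*Integral(1/asin(b), b))


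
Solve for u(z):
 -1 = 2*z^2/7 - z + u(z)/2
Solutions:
 u(z) = -4*z^2/7 + 2*z - 2


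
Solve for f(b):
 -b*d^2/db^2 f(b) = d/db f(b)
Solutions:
 f(b) = C1 + C2*log(b)


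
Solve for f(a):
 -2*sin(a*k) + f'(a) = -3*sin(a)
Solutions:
 f(a) = C1 + 3*cos(a) - 2*cos(a*k)/k


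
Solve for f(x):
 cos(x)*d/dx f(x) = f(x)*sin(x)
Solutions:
 f(x) = C1/cos(x)


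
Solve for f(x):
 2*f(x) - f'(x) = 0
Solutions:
 f(x) = C1*exp(2*x)


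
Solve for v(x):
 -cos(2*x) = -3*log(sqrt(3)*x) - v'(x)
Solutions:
 v(x) = C1 - 3*x*log(x) - 3*x*log(3)/2 + 3*x + sin(2*x)/2


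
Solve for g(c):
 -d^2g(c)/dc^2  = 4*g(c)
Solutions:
 g(c) = C1*sin(2*c) + C2*cos(2*c)


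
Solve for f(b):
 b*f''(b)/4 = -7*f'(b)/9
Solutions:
 f(b) = C1 + C2/b^(19/9)


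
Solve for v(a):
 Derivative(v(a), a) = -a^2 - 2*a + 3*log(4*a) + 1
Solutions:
 v(a) = C1 - a^3/3 - a^2 + 3*a*log(a) - 2*a + a*log(64)


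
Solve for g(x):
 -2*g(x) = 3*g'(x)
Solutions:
 g(x) = C1*exp(-2*x/3)


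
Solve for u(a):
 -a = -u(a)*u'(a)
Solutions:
 u(a) = -sqrt(C1 + a^2)
 u(a) = sqrt(C1 + a^2)


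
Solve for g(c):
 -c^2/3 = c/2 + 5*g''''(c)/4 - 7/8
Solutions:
 g(c) = C1 + C2*c + C3*c^2 + C4*c^3 - c^6/1350 - c^5/300 + 7*c^4/240


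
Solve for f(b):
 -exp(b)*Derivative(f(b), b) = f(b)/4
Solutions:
 f(b) = C1*exp(exp(-b)/4)


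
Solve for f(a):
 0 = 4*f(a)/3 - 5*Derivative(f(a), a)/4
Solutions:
 f(a) = C1*exp(16*a/15)


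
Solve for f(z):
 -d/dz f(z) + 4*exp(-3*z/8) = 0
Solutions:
 f(z) = C1 - 32*exp(-3*z/8)/3


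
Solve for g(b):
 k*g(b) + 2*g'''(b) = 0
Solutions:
 g(b) = C1*exp(2^(2/3)*b*(-k)^(1/3)/2) + C2*exp(2^(2/3)*b*(-k)^(1/3)*(-1 + sqrt(3)*I)/4) + C3*exp(-2^(2/3)*b*(-k)^(1/3)*(1 + sqrt(3)*I)/4)


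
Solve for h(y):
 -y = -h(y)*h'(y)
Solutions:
 h(y) = -sqrt(C1 + y^2)
 h(y) = sqrt(C1 + y^2)


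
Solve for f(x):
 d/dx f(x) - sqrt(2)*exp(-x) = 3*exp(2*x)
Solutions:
 f(x) = C1 + 3*exp(2*x)/2 - sqrt(2)*exp(-x)


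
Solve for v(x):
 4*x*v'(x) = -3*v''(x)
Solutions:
 v(x) = C1 + C2*erf(sqrt(6)*x/3)


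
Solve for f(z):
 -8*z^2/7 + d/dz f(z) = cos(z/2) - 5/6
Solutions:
 f(z) = C1 + 8*z^3/21 - 5*z/6 + 2*sin(z/2)


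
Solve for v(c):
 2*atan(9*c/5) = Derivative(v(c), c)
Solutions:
 v(c) = C1 + 2*c*atan(9*c/5) - 5*log(81*c^2 + 25)/9


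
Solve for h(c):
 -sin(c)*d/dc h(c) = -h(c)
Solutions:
 h(c) = C1*sqrt(cos(c) - 1)/sqrt(cos(c) + 1)


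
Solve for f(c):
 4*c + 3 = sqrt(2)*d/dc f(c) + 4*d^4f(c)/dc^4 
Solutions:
 f(c) = C1 + C4*exp(-sqrt(2)*c/2) + sqrt(2)*c^2 + 3*sqrt(2)*c/2 + (C2*sin(sqrt(6)*c/4) + C3*cos(sqrt(6)*c/4))*exp(sqrt(2)*c/4)


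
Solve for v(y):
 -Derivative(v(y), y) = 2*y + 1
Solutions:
 v(y) = C1 - y^2 - y


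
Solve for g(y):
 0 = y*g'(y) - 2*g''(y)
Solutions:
 g(y) = C1 + C2*erfi(y/2)


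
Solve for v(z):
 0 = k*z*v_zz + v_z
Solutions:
 v(z) = C1 + z^(((re(k) - 1)*re(k) + im(k)^2)/(re(k)^2 + im(k)^2))*(C2*sin(log(z)*Abs(im(k))/(re(k)^2 + im(k)^2)) + C3*cos(log(z)*im(k)/(re(k)^2 + im(k)^2)))


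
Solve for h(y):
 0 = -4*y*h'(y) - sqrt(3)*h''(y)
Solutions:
 h(y) = C1 + C2*erf(sqrt(2)*3^(3/4)*y/3)


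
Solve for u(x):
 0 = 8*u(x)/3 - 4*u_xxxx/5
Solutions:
 u(x) = C1*exp(-10^(1/4)*3^(3/4)*x/3) + C2*exp(10^(1/4)*3^(3/4)*x/3) + C3*sin(10^(1/4)*3^(3/4)*x/3) + C4*cos(10^(1/4)*3^(3/4)*x/3)


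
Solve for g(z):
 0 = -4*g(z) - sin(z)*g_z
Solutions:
 g(z) = C1*(cos(z)^2 + 2*cos(z) + 1)/(cos(z)^2 - 2*cos(z) + 1)


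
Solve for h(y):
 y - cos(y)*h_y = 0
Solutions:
 h(y) = C1 + Integral(y/cos(y), y)


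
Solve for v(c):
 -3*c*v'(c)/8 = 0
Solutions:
 v(c) = C1


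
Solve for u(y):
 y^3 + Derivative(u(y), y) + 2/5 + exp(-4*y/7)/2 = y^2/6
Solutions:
 u(y) = C1 - y^4/4 + y^3/18 - 2*y/5 + 7*exp(-4*y/7)/8


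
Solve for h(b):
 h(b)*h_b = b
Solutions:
 h(b) = -sqrt(C1 + b^2)
 h(b) = sqrt(C1 + b^2)


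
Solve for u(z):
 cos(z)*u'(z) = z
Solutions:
 u(z) = C1 + Integral(z/cos(z), z)


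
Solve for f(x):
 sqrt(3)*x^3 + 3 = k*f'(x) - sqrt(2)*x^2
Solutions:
 f(x) = C1 + sqrt(3)*x^4/(4*k) + sqrt(2)*x^3/(3*k) + 3*x/k


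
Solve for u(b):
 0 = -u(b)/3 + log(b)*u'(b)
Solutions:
 u(b) = C1*exp(li(b)/3)


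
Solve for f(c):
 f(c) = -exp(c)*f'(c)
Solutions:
 f(c) = C1*exp(exp(-c))


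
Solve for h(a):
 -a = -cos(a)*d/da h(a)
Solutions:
 h(a) = C1 + Integral(a/cos(a), a)


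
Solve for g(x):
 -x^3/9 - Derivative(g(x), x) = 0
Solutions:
 g(x) = C1 - x^4/36


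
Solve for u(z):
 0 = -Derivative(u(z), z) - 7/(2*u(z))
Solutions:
 u(z) = -sqrt(C1 - 7*z)
 u(z) = sqrt(C1 - 7*z)


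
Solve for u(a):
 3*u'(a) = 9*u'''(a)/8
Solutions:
 u(a) = C1 + C2*exp(-2*sqrt(6)*a/3) + C3*exp(2*sqrt(6)*a/3)


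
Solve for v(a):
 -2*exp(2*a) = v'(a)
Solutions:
 v(a) = C1 - exp(2*a)


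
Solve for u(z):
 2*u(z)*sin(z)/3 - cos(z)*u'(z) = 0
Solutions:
 u(z) = C1/cos(z)^(2/3)


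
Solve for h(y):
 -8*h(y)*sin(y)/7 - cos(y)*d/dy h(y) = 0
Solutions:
 h(y) = C1*cos(y)^(8/7)


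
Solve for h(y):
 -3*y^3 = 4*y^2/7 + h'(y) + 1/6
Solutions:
 h(y) = C1 - 3*y^4/4 - 4*y^3/21 - y/6


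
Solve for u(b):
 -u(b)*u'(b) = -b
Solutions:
 u(b) = -sqrt(C1 + b^2)
 u(b) = sqrt(C1 + b^2)


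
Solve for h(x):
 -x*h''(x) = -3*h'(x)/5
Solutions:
 h(x) = C1 + C2*x^(8/5)


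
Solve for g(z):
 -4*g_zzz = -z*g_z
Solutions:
 g(z) = C1 + Integral(C2*airyai(2^(1/3)*z/2) + C3*airybi(2^(1/3)*z/2), z)


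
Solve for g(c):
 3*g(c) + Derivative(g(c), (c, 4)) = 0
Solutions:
 g(c) = (C1*sin(sqrt(2)*3^(1/4)*c/2) + C2*cos(sqrt(2)*3^(1/4)*c/2))*exp(-sqrt(2)*3^(1/4)*c/2) + (C3*sin(sqrt(2)*3^(1/4)*c/2) + C4*cos(sqrt(2)*3^(1/4)*c/2))*exp(sqrt(2)*3^(1/4)*c/2)


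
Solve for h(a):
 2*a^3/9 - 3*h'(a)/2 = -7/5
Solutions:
 h(a) = C1 + a^4/27 + 14*a/15


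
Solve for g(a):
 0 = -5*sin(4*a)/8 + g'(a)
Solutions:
 g(a) = C1 - 5*cos(4*a)/32


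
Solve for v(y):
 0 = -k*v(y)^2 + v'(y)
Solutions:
 v(y) = -1/(C1 + k*y)


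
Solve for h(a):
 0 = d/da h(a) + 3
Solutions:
 h(a) = C1 - 3*a


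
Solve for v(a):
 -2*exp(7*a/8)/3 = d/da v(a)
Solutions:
 v(a) = C1 - 16*exp(7*a/8)/21


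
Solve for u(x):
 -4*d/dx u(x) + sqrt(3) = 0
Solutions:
 u(x) = C1 + sqrt(3)*x/4


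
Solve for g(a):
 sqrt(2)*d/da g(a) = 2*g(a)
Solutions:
 g(a) = C1*exp(sqrt(2)*a)


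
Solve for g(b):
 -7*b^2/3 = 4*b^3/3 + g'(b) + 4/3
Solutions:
 g(b) = C1 - b^4/3 - 7*b^3/9 - 4*b/3


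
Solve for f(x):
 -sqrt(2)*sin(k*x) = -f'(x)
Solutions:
 f(x) = C1 - sqrt(2)*cos(k*x)/k


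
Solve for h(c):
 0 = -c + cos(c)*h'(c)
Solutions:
 h(c) = C1 + Integral(c/cos(c), c)


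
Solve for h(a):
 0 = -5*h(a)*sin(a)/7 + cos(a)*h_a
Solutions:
 h(a) = C1/cos(a)^(5/7)


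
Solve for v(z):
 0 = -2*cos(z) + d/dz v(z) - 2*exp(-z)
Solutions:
 v(z) = C1 + 2*sin(z) - 2*exp(-z)


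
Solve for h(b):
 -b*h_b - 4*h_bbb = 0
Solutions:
 h(b) = C1 + Integral(C2*airyai(-2^(1/3)*b/2) + C3*airybi(-2^(1/3)*b/2), b)


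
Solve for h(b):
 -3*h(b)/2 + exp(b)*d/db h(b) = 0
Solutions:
 h(b) = C1*exp(-3*exp(-b)/2)


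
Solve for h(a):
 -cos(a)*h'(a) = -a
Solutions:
 h(a) = C1 + Integral(a/cos(a), a)


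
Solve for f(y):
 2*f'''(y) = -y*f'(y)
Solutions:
 f(y) = C1 + Integral(C2*airyai(-2^(2/3)*y/2) + C3*airybi(-2^(2/3)*y/2), y)


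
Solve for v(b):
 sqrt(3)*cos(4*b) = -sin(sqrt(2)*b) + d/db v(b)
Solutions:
 v(b) = C1 + sqrt(3)*sin(4*b)/4 - sqrt(2)*cos(sqrt(2)*b)/2


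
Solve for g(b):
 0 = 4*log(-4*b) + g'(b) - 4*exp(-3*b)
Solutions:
 g(b) = C1 - 4*b*log(-b) + 4*b*(1 - 2*log(2)) - 4*exp(-3*b)/3


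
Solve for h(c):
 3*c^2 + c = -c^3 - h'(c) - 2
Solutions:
 h(c) = C1 - c^4/4 - c^3 - c^2/2 - 2*c


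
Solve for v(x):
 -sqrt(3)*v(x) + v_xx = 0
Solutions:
 v(x) = C1*exp(-3^(1/4)*x) + C2*exp(3^(1/4)*x)


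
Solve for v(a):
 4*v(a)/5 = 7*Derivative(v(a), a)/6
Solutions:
 v(a) = C1*exp(24*a/35)


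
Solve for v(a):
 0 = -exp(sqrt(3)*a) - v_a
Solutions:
 v(a) = C1 - sqrt(3)*exp(sqrt(3)*a)/3


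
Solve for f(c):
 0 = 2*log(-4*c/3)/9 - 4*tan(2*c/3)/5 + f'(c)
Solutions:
 f(c) = C1 - 2*c*log(-c)/9 - 4*c*log(2)/9 + 2*c/9 + 2*c*log(3)/9 - 6*log(cos(2*c/3))/5


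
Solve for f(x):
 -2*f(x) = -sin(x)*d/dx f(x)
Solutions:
 f(x) = C1*(cos(x) - 1)/(cos(x) + 1)


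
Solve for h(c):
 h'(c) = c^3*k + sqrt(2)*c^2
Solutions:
 h(c) = C1 + c^4*k/4 + sqrt(2)*c^3/3


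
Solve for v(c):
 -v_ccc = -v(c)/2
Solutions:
 v(c) = C3*exp(2^(2/3)*c/2) + (C1*sin(2^(2/3)*sqrt(3)*c/4) + C2*cos(2^(2/3)*sqrt(3)*c/4))*exp(-2^(2/3)*c/4)


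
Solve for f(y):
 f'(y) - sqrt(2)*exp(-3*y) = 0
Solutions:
 f(y) = C1 - sqrt(2)*exp(-3*y)/3


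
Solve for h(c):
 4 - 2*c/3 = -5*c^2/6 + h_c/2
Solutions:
 h(c) = C1 + 5*c^3/9 - 2*c^2/3 + 8*c


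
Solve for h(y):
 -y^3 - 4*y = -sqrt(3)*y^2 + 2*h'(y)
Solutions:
 h(y) = C1 - y^4/8 + sqrt(3)*y^3/6 - y^2


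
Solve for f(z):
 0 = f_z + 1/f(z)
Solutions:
 f(z) = -sqrt(C1 - 2*z)
 f(z) = sqrt(C1 - 2*z)


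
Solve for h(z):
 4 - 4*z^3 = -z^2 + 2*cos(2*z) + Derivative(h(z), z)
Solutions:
 h(z) = C1 - z^4 + z^3/3 + 4*z - sin(2*z)


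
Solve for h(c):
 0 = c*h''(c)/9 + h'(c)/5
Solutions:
 h(c) = C1 + C2/c^(4/5)


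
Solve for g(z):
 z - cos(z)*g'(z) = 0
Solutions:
 g(z) = C1 + Integral(z/cos(z), z)


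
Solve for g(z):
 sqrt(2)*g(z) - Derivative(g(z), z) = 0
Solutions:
 g(z) = C1*exp(sqrt(2)*z)


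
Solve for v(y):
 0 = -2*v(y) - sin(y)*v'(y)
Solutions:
 v(y) = C1*(cos(y) + 1)/(cos(y) - 1)


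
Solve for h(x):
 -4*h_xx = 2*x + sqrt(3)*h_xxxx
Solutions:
 h(x) = C1 + C2*x + C3*sin(2*3^(3/4)*x/3) + C4*cos(2*3^(3/4)*x/3) - x^3/12


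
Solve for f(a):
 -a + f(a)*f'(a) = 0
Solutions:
 f(a) = -sqrt(C1 + a^2)
 f(a) = sqrt(C1 + a^2)


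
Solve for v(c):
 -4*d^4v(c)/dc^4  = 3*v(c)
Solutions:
 v(c) = (C1*sin(3^(1/4)*c/2) + C2*cos(3^(1/4)*c/2))*exp(-3^(1/4)*c/2) + (C3*sin(3^(1/4)*c/2) + C4*cos(3^(1/4)*c/2))*exp(3^(1/4)*c/2)


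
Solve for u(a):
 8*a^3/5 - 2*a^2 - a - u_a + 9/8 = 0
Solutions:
 u(a) = C1 + 2*a^4/5 - 2*a^3/3 - a^2/2 + 9*a/8


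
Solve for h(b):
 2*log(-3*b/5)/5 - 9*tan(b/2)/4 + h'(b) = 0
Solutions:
 h(b) = C1 - 2*b*log(-b)/5 - 2*b*log(3)/5 + 2*b/5 + 2*b*log(5)/5 - 9*log(cos(b/2))/2


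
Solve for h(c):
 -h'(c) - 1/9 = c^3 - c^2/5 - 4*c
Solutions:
 h(c) = C1 - c^4/4 + c^3/15 + 2*c^2 - c/9


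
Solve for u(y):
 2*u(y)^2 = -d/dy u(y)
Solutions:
 u(y) = 1/(C1 + 2*y)


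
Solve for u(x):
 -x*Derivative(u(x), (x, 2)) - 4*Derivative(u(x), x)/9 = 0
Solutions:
 u(x) = C1 + C2*x^(5/9)


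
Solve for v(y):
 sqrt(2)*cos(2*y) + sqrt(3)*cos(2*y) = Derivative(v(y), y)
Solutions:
 v(y) = C1 + sqrt(2)*sin(2*y)/2 + sqrt(3)*sin(2*y)/2


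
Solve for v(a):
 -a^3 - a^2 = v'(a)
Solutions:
 v(a) = C1 - a^4/4 - a^3/3


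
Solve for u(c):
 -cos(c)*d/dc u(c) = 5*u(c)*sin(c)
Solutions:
 u(c) = C1*cos(c)^5


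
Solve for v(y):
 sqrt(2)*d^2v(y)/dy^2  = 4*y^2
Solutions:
 v(y) = C1 + C2*y + sqrt(2)*y^4/6


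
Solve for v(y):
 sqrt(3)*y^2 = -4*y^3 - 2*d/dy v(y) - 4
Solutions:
 v(y) = C1 - y^4/2 - sqrt(3)*y^3/6 - 2*y


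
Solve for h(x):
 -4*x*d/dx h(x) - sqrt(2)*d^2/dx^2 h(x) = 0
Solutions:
 h(x) = C1 + C2*erf(2^(1/4)*x)


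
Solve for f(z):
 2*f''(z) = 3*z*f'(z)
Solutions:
 f(z) = C1 + C2*erfi(sqrt(3)*z/2)


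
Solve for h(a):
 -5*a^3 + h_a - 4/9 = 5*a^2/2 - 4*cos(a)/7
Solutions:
 h(a) = C1 + 5*a^4/4 + 5*a^3/6 + 4*a/9 - 4*sin(a)/7


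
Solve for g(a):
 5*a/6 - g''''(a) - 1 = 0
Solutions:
 g(a) = C1 + C2*a + C3*a^2 + C4*a^3 + a^5/144 - a^4/24


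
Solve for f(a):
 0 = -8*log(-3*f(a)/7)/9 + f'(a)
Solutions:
 -9*Integral(1/(log(-_y) - log(7) + log(3)), (_y, f(a)))/8 = C1 - a


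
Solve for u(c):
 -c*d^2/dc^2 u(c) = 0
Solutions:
 u(c) = C1 + C2*c


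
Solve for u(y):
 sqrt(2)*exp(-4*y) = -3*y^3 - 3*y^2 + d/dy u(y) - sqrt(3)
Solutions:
 u(y) = C1 + 3*y^4/4 + y^3 + sqrt(3)*y - sqrt(2)*exp(-4*y)/4


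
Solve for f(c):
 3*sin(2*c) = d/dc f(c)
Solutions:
 f(c) = C1 - 3*cos(2*c)/2


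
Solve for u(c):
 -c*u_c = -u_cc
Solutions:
 u(c) = C1 + C2*erfi(sqrt(2)*c/2)


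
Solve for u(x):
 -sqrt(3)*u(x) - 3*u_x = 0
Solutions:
 u(x) = C1*exp(-sqrt(3)*x/3)


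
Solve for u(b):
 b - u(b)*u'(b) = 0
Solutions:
 u(b) = -sqrt(C1 + b^2)
 u(b) = sqrt(C1 + b^2)


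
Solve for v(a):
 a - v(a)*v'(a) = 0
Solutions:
 v(a) = -sqrt(C1 + a^2)
 v(a) = sqrt(C1 + a^2)


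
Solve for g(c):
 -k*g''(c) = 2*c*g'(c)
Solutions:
 g(c) = C1 + C2*sqrt(k)*erf(c*sqrt(1/k))


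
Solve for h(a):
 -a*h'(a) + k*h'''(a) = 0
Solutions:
 h(a) = C1 + Integral(C2*airyai(a*(1/k)^(1/3)) + C3*airybi(a*(1/k)^(1/3)), a)


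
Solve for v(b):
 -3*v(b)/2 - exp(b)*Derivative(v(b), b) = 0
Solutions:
 v(b) = C1*exp(3*exp(-b)/2)


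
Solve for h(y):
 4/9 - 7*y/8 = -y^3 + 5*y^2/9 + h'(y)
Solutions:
 h(y) = C1 + y^4/4 - 5*y^3/27 - 7*y^2/16 + 4*y/9


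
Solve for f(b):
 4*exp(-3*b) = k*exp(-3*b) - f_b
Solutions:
 f(b) = C1 - k*exp(-3*b)/3 + 4*exp(-3*b)/3


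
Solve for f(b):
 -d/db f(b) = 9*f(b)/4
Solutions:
 f(b) = C1*exp(-9*b/4)


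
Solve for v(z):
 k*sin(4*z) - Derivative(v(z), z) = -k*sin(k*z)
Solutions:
 v(z) = C1 - k*cos(4*z)/4 - cos(k*z)


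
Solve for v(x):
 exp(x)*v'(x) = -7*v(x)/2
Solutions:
 v(x) = C1*exp(7*exp(-x)/2)


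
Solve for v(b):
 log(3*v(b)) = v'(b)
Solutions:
 -Integral(1/(log(_y) + log(3)), (_y, v(b))) = C1 - b


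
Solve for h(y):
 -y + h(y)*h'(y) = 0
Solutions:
 h(y) = -sqrt(C1 + y^2)
 h(y) = sqrt(C1 + y^2)


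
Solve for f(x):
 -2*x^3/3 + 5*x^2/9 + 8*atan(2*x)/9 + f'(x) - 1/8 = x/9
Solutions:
 f(x) = C1 + x^4/6 - 5*x^3/27 + x^2/18 - 8*x*atan(2*x)/9 + x/8 + 2*log(4*x^2 + 1)/9


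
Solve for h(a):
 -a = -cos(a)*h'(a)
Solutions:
 h(a) = C1 + Integral(a/cos(a), a)


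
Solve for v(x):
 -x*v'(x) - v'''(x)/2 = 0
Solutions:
 v(x) = C1 + Integral(C2*airyai(-2^(1/3)*x) + C3*airybi(-2^(1/3)*x), x)


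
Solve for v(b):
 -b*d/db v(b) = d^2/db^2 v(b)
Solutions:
 v(b) = C1 + C2*erf(sqrt(2)*b/2)


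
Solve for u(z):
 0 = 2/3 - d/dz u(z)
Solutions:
 u(z) = C1 + 2*z/3


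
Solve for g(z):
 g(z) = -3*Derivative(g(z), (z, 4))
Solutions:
 g(z) = (C1*sin(sqrt(2)*3^(3/4)*z/6) + C2*cos(sqrt(2)*3^(3/4)*z/6))*exp(-sqrt(2)*3^(3/4)*z/6) + (C3*sin(sqrt(2)*3^(3/4)*z/6) + C4*cos(sqrt(2)*3^(3/4)*z/6))*exp(sqrt(2)*3^(3/4)*z/6)


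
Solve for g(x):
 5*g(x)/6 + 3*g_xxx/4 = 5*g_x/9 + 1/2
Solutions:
 g(x) = C1*exp(10^(1/3)*x*(1 + 2*10^(1/3))/18)*sin(10^(1/3)*sqrt(3)*x*(1 - 2*10^(1/3))/18) + C2*exp(10^(1/3)*x*(1 + 2*10^(1/3))/18)*cos(10^(1/3)*sqrt(3)*x*(1 - 2*10^(1/3))/18) + C3*exp(-10^(1/3)*x*(1 + 2*10^(1/3))/9) + 3/5
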